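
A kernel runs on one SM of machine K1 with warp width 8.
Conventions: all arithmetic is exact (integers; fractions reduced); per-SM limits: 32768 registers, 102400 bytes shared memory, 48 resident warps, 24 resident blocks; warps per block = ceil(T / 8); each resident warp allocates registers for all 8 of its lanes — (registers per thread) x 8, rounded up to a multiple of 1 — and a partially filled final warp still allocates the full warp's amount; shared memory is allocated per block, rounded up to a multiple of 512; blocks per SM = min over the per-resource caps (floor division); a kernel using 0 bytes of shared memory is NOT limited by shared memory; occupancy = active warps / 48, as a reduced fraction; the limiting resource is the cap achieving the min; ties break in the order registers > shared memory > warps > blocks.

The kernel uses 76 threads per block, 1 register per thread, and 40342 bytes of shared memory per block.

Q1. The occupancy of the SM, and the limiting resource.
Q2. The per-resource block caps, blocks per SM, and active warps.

Answer: occupancy 5/12, limited by shared memory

registers: 409 blocks
shared memory: 2 blocks
warps: 4 blocks
blocks: 24 blocks

Answer: 2 blocks, 20 active warps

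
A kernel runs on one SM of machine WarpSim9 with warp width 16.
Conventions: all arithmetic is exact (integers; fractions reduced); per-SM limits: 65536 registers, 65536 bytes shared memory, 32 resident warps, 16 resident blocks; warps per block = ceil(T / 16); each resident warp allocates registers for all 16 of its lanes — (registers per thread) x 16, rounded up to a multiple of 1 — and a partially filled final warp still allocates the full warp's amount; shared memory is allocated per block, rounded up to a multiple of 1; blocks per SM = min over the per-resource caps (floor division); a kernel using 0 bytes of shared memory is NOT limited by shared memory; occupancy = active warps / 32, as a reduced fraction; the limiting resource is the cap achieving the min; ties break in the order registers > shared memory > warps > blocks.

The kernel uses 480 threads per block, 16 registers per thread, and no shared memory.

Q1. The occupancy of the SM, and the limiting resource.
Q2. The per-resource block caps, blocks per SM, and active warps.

Answer: occupancy 15/16, limited by warps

registers: 8 blocks
shared memory: no limit (kernel uses none)
warps: 1 block
blocks: 16 blocks

Answer: 1 block, 30 active warps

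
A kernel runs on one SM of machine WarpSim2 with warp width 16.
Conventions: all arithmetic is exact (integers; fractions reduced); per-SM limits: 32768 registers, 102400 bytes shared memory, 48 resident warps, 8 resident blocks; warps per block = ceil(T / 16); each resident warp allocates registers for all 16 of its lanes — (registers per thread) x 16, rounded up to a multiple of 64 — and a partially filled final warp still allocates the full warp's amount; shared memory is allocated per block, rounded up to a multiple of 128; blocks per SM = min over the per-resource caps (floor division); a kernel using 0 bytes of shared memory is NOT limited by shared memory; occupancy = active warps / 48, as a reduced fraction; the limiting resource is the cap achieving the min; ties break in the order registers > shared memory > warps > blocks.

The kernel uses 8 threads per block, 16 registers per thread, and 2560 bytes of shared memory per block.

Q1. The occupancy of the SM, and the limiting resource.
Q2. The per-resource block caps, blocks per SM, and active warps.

Answer: occupancy 1/6, limited by blocks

registers: 128 blocks
shared memory: 40 blocks
warps: 48 blocks
blocks: 8 blocks

Answer: 8 blocks, 8 active warps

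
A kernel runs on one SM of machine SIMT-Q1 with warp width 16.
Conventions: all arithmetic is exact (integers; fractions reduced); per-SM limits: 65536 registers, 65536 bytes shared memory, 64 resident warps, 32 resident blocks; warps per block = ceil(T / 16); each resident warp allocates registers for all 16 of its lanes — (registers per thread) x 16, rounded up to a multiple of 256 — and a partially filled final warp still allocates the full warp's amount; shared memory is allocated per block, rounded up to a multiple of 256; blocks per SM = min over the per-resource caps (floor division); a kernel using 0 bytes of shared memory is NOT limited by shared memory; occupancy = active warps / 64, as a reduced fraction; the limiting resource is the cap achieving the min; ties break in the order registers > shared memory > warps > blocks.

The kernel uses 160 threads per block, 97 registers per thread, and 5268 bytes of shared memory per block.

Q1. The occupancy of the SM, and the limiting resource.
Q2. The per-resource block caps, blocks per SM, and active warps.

Answer: occupancy 15/32, limited by registers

registers: 3 blocks
shared memory: 12 blocks
warps: 6 blocks
blocks: 32 blocks

Answer: 3 blocks, 30 active warps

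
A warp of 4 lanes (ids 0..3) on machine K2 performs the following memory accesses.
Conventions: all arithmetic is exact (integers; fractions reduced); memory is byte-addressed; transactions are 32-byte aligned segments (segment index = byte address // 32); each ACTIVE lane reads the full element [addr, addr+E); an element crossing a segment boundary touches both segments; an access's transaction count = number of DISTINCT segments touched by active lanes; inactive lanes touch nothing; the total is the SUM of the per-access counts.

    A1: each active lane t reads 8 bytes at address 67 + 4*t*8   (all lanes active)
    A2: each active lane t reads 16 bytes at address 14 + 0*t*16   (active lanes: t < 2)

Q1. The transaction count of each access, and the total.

A1: 4 transactions
A2: 1 transaction

Answer: 4,1; total 5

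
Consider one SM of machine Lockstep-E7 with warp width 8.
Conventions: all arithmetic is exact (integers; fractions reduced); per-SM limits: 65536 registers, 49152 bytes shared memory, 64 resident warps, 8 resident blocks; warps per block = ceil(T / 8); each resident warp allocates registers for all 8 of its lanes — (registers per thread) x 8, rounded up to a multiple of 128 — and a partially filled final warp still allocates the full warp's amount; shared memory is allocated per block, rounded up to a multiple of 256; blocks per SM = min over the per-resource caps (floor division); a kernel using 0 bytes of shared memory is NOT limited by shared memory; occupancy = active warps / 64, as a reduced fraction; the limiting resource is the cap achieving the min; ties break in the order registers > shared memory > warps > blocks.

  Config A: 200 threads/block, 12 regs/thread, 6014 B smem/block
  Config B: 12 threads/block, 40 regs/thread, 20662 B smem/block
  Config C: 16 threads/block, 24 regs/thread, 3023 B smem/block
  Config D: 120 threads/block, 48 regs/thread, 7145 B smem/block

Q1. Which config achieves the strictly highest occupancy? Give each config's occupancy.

occupancies: A 25/32, B 1/16, C 1/4, D 15/16

Answer: D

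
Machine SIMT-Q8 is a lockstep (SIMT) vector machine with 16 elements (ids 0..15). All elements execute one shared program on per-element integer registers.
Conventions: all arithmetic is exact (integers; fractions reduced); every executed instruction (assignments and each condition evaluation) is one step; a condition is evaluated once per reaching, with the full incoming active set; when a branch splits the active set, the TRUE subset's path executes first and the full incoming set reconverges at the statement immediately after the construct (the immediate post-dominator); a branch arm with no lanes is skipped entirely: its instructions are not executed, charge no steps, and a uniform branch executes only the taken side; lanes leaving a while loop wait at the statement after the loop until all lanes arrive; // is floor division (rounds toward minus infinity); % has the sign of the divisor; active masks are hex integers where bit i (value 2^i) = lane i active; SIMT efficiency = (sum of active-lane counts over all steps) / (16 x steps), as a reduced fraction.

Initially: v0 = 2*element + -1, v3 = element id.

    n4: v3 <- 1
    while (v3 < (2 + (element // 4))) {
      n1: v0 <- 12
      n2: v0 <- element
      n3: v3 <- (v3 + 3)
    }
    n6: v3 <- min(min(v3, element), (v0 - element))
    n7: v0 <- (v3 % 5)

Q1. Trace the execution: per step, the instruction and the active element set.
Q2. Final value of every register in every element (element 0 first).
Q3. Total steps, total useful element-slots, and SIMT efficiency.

step 0: v3 <- 1                      0xffff
step 1: eval (v3 < (2 + (element // 4))) 0xffff
step 2: v0 <- 12                     0xffff
step 3: v0 <- element                0xffff
step 4: v3 <- (v3 + 3)               0xffff
step 5: eval (v3 < (2 + (element // 4))) 0xffff
step 6: v0 <- 12                     0xf000
step 7: v0 <- element                0xf000
step 8: v3 <- (v3 + 3)               0xf000
step 9: eval (v3 < (2 + (element // 4))) 0xf000
step 10: v3 <- min(min(v3, element), (v0 - element)) 0xffff
step 11: v0 <- (v3 % 5)               0xffff

Answer: 12 steps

v0: 0,0,0,0,0,0,0,0,0,0,0,0,0,0,0,0
v3: 0,0,0,0,0,0,0,0,0,0,0,0,0,0,0,0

steps = 12; useful = 144; efficiency = 144/192 = 3/4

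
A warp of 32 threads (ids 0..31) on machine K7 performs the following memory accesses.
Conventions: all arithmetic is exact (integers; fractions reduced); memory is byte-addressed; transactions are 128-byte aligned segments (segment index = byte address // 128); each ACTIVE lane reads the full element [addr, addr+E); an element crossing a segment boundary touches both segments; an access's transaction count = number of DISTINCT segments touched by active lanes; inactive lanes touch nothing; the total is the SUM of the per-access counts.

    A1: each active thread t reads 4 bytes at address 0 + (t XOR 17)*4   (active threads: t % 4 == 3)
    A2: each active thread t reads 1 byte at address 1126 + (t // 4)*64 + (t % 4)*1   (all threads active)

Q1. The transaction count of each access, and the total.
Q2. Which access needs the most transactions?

A1: 1 transaction
A2: 5 transactions

Answer: 1,5; total 6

Answer: A2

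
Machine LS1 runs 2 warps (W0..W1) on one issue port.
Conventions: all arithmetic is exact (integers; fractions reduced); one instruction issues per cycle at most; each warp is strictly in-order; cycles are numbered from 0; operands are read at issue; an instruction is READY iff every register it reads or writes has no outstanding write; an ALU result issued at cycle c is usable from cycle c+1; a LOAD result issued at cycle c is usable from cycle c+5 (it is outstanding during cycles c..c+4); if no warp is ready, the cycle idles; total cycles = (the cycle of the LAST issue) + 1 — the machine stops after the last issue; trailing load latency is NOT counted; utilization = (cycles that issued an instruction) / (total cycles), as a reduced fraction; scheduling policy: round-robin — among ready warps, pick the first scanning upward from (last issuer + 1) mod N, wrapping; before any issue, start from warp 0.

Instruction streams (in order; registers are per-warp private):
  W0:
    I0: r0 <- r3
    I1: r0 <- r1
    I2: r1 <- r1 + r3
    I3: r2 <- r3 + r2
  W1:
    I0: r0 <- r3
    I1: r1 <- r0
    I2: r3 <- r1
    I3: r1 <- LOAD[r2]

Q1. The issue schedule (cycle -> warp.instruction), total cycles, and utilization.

cycle 0: W0.I0
cycle 1: W1.I0
cycle 2: W0.I1
cycle 3: W1.I1
cycle 4: W0.I2
cycle 5: W1.I2
cycle 6: W0.I3
cycle 7: W1.I3

Answer: 8 cycles, utilization 1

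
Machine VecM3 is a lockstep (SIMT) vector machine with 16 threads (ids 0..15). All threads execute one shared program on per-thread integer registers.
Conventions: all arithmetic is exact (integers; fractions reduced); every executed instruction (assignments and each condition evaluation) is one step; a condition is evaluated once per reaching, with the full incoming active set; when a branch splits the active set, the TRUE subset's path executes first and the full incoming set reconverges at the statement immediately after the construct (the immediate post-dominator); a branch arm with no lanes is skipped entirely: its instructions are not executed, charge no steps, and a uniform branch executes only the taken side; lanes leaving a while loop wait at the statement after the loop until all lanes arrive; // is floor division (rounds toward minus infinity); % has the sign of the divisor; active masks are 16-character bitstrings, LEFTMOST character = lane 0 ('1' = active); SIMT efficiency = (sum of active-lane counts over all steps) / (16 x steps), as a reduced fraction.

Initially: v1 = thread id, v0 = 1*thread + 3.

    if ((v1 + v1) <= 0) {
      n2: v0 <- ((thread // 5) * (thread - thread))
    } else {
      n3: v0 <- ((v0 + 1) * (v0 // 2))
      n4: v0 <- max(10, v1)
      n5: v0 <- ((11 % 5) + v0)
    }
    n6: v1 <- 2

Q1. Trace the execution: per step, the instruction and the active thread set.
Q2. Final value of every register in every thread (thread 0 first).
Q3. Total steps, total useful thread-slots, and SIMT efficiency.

step 0: eval ((v1 + v1) <= 0)        1111111111111111
step 1: v0 <- ((thread // 5) * (thread - thread)) 1000000000000000
step 2: v0 <- ((v0 + 1) * (v0 // 2)) 0111111111111111
step 3: v0 <- max(10, v1)            0111111111111111
step 4: v0 <- ((11 % 5) + v0)        0111111111111111
step 5: v1 <- 2                      1111111111111111

Answer: 6 steps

v1: 2,2,2,2,2,2,2,2,2,2,2,2,2,2,2,2
v0: 0,11,11,11,11,11,11,11,11,11,11,12,13,14,15,16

steps = 6; useful = 78; efficiency = 78/96 = 13/16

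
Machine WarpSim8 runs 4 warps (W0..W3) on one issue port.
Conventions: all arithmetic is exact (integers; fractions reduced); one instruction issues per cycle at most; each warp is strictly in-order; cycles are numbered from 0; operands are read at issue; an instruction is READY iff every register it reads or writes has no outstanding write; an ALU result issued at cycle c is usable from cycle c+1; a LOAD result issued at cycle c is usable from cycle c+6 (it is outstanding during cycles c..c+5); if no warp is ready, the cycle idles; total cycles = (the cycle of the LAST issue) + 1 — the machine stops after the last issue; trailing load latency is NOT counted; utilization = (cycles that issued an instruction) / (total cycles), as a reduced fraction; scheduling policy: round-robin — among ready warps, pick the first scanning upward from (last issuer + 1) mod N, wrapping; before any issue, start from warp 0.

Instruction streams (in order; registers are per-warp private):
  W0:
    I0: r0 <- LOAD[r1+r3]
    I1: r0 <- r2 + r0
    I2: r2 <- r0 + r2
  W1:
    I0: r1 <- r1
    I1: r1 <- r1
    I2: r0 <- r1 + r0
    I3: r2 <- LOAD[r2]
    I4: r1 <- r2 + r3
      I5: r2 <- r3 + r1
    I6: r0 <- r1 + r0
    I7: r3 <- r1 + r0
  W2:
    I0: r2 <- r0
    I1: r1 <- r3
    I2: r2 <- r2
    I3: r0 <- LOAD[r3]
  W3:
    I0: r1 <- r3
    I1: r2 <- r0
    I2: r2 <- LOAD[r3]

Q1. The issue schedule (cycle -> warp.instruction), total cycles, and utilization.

cycle 0: W0.I0
cycle 1: W1.I0
cycle 2: W2.I0
cycle 3: W3.I0
cycle 4: W1.I1
cycle 5: W2.I1
cycle 6: W3.I1
cycle 7: W0.I1
cycle 8: W1.I2
cycle 9: W2.I2
cycle 10: W3.I2
cycle 11: W0.I2
cycle 12: W1.I3
cycle 13: W2.I3
cycle 14: idle
cycle 15: idle
cycle 16: idle
cycle 17: idle
cycle 18: W1.I4
cycle 19: W1.I5
cycle 20: W1.I6
cycle 21: W1.I7

Answer: 22 cycles, utilization 9/11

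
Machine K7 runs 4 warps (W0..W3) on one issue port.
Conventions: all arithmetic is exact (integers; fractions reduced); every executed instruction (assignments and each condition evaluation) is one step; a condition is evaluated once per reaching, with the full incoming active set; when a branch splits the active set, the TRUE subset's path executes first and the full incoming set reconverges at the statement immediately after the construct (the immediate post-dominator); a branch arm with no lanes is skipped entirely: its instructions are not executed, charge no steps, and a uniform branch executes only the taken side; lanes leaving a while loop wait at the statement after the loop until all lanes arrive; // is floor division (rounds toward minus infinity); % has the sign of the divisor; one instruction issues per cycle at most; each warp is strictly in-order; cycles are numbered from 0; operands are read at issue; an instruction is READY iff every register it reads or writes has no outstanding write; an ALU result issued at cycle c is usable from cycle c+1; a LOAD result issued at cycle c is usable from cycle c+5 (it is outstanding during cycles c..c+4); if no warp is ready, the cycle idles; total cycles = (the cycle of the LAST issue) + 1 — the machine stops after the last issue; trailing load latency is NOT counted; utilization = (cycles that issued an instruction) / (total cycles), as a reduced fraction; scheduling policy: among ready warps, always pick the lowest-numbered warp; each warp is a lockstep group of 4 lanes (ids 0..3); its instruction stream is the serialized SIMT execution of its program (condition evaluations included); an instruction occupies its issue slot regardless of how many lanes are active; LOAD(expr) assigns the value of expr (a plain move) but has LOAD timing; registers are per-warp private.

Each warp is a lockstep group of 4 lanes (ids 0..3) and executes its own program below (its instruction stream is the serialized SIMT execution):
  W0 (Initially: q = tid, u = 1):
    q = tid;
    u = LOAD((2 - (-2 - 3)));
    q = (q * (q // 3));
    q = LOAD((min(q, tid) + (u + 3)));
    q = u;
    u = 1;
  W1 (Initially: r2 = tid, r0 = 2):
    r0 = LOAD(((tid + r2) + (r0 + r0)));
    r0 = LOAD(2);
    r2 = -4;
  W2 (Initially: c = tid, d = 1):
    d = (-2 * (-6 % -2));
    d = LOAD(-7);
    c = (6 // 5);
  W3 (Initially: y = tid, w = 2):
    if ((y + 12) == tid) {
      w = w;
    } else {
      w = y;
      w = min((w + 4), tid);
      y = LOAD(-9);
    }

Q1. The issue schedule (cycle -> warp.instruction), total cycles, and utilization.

cycle 0: W0.I0
cycle 1: W0.I1
cycle 2: W0.I2
cycle 3: W1.I0
cycle 4: W2.I0
cycle 5: W2.I1
cycle 6: W0.I3
cycle 7: W2.I2
cycle 8: W1.I1
cycle 9: W1.I2
cycle 10: W3.I0
cycle 11: W0.I4
cycle 12: W0.I5
cycle 13: W3.I1
cycle 14: W3.I2
cycle 15: W3.I3

Answer: 16 cycles, utilization 1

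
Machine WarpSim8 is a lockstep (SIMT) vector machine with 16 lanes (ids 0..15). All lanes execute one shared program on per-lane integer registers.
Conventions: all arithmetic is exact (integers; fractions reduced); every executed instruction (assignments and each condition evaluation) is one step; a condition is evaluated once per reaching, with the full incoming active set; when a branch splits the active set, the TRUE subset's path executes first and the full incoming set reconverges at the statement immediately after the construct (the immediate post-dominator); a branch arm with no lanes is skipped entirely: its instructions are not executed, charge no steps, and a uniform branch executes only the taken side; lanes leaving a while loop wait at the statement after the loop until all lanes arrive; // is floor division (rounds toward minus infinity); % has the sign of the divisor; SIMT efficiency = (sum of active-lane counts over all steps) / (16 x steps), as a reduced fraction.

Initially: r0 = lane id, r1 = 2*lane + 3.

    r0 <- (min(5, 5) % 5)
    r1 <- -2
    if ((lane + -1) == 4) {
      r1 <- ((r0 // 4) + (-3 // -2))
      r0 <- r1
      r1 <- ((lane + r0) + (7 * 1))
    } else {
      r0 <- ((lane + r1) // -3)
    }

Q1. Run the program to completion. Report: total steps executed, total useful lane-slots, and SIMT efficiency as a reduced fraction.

Answer: 7 steps, 66 useful, 33/56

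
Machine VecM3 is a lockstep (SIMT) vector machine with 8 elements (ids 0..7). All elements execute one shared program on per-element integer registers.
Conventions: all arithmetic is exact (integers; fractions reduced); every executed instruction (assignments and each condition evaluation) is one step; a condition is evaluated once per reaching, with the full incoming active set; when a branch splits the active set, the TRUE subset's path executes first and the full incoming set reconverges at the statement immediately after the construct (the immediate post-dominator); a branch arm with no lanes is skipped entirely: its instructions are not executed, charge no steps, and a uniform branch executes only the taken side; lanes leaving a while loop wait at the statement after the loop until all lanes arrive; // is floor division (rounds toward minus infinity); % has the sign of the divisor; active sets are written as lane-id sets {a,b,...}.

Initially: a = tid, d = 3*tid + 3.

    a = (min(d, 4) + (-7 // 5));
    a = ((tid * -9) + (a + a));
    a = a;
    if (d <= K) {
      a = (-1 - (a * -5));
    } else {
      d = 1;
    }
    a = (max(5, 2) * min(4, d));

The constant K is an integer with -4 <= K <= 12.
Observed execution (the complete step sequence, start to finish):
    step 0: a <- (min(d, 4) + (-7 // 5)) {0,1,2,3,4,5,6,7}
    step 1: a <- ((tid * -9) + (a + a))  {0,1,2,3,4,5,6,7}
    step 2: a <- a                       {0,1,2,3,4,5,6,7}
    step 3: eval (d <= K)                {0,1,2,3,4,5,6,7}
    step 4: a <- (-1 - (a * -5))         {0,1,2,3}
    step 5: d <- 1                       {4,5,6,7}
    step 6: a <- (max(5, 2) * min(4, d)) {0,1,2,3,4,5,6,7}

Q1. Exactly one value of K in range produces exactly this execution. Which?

Answer: K = 12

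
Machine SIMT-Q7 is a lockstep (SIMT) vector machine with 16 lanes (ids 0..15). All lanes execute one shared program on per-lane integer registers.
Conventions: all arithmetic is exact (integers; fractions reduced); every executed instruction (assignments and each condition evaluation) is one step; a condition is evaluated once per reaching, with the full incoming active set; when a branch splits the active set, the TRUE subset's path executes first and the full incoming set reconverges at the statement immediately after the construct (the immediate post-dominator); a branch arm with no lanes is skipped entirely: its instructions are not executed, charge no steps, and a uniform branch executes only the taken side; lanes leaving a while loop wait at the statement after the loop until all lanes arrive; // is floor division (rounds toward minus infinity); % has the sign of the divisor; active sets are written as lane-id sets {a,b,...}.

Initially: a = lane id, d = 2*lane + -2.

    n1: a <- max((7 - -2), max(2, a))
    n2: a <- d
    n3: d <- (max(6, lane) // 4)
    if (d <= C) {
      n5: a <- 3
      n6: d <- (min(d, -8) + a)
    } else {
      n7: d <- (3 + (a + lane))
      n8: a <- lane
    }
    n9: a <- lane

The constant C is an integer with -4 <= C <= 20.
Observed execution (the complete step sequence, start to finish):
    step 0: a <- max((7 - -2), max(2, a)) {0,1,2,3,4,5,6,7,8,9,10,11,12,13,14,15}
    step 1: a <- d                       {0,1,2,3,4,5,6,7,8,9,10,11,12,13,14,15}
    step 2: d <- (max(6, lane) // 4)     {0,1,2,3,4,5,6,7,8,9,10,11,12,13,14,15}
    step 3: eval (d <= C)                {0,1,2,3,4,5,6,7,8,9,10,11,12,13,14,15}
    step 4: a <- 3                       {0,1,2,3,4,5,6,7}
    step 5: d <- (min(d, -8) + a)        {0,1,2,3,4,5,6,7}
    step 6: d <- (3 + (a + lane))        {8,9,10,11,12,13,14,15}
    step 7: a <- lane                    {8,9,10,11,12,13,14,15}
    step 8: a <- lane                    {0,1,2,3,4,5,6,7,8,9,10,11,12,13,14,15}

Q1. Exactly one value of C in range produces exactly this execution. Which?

Answer: C = 1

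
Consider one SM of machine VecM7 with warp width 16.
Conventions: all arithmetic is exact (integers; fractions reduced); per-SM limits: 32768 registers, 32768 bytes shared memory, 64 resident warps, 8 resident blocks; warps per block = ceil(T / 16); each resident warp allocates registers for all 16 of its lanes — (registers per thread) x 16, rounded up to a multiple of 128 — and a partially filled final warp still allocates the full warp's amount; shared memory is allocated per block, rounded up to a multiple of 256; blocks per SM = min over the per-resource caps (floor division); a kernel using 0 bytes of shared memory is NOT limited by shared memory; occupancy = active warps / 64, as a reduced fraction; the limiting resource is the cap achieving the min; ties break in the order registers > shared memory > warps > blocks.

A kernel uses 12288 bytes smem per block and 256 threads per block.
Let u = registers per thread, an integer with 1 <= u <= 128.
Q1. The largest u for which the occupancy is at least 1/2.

Answer: u = 64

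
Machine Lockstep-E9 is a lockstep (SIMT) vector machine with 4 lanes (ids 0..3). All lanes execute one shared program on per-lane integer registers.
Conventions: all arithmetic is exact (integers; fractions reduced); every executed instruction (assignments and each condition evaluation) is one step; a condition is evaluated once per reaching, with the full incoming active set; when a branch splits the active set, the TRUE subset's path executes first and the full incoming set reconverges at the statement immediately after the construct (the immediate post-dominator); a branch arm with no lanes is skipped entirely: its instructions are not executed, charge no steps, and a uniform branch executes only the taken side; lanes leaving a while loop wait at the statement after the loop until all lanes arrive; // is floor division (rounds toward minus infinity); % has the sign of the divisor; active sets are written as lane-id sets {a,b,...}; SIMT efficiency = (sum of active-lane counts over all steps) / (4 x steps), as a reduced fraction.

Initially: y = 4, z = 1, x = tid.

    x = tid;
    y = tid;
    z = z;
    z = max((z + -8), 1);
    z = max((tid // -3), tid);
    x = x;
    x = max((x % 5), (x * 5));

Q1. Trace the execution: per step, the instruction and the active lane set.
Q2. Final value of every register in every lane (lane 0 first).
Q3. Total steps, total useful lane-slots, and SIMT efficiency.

step 0: x <- tid                     {0,1,2,3}
step 1: y <- tid                     {0,1,2,3}
step 2: z <- z                       {0,1,2,3}
step 3: z <- max((z + -8), 1)        {0,1,2,3}
step 4: z <- max((tid // -3), tid)   {0,1,2,3}
step 5: x <- x                       {0,1,2,3}
step 6: x <- max((x % 5), (x * 5))   {0,1,2,3}

Answer: 7 steps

y: 0,1,2,3
z: 0,1,2,3
x: 0,5,10,15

steps = 7; useful = 28; efficiency = 28/28 = 1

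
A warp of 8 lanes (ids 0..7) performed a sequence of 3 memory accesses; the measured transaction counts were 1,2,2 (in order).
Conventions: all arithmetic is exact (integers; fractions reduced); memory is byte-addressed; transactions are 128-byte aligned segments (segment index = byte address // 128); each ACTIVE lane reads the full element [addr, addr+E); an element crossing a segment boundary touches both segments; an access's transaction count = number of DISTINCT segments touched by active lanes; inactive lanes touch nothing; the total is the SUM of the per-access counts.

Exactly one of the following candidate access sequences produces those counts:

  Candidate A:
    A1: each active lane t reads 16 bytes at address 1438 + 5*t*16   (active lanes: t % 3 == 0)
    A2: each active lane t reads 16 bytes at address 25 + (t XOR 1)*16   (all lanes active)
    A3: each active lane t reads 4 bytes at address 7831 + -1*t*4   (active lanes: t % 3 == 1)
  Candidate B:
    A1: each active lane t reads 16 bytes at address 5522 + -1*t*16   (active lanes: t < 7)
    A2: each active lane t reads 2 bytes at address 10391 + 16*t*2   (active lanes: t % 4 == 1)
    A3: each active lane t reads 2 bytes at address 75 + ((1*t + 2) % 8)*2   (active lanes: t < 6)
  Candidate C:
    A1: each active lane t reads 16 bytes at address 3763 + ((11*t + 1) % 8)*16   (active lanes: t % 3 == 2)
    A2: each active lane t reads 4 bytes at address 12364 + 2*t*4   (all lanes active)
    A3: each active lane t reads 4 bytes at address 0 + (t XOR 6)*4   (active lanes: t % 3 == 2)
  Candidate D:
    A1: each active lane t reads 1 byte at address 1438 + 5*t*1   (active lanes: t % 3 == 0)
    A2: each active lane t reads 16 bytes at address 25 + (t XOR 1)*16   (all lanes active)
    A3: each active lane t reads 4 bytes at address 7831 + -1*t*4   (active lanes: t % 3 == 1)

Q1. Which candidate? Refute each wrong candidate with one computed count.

A: A1 gives 4 transactions, not 1
B: A1 gives 2 transactions, not 1
C: A1 gives 2 transactions, not 1
D: all counts match (1,2,2)

Answer: D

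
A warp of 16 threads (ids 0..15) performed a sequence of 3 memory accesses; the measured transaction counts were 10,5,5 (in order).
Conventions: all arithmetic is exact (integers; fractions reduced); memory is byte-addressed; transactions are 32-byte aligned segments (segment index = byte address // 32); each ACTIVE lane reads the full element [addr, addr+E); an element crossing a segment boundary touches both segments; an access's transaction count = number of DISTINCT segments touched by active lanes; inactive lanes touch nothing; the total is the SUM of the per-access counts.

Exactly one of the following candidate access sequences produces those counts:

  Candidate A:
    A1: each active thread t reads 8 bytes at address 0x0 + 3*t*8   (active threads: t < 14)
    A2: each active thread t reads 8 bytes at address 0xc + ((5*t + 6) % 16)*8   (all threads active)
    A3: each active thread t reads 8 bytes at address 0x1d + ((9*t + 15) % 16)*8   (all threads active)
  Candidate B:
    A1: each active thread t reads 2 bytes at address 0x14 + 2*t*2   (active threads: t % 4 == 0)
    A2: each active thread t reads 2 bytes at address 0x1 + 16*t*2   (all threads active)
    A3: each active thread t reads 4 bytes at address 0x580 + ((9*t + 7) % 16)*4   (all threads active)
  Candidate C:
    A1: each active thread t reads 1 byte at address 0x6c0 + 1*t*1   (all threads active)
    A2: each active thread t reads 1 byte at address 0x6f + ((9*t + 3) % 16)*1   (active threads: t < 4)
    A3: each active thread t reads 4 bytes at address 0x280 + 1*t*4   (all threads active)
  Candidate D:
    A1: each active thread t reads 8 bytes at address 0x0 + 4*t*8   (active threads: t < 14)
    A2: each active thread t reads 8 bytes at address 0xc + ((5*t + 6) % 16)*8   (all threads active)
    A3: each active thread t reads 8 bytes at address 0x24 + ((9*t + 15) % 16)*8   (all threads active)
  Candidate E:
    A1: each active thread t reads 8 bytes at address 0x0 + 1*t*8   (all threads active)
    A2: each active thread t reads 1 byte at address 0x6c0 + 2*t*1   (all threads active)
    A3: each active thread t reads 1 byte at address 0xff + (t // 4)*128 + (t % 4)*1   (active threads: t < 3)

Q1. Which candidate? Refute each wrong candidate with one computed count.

B: A1 gives 3 transactions, not 10
C: A1 gives 1 transaction, not 10
D: A1 gives 14 transactions, not 10
E: A1 gives 4 transactions, not 10
A: all counts match (10,5,5)

Answer: A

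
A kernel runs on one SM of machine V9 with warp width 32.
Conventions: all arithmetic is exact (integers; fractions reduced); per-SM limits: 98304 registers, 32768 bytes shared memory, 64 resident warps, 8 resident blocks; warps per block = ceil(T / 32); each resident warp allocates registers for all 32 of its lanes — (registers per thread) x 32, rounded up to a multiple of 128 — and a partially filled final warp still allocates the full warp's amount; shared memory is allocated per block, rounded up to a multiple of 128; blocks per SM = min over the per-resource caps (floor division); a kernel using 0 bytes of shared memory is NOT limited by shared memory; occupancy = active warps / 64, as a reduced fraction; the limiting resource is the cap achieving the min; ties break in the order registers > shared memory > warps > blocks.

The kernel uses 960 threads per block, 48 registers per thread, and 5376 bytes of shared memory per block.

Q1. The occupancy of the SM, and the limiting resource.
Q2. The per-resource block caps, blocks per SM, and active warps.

Answer: occupancy 15/16, limited by registers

registers: 2 blocks
shared memory: 6 blocks
warps: 2 blocks
blocks: 8 blocks

Answer: 2 blocks, 60 active warps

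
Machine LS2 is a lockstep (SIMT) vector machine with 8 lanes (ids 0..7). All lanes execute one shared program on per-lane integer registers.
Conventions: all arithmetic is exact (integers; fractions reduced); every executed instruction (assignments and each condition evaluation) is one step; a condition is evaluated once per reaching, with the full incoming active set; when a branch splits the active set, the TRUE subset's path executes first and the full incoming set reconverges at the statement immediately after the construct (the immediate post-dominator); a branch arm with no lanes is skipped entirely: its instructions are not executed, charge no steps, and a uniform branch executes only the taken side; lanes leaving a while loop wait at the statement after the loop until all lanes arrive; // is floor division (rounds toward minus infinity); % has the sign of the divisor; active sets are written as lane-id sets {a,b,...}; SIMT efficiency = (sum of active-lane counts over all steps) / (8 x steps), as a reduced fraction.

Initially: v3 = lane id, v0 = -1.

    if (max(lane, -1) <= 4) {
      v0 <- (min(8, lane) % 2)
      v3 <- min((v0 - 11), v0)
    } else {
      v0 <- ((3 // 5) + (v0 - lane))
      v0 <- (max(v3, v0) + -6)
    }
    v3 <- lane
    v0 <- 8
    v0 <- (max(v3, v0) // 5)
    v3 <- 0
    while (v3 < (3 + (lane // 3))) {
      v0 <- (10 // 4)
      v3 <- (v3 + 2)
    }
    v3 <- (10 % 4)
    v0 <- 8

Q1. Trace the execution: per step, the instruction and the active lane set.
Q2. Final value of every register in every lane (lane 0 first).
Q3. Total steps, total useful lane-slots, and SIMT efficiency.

step 0: eval (max(lane, -1) <= 4)    {0,1,2,3,4,5,6,7}
step 1: v0 <- (min(8, lane) % 2)     {0,1,2,3,4}
step 2: v3 <- min((v0 - 11), v0)     {0,1,2,3,4}
step 3: v0 <- ((3 // 5) + (v0 - lane)) {5,6,7}
step 4: v0 <- (max(v3, v0) + -6)     {5,6,7}
step 5: v3 <- lane                   {0,1,2,3,4,5,6,7}
step 6: v0 <- 8                      {0,1,2,3,4,5,6,7}
step 7: v0 <- (max(v3, v0) // 5)     {0,1,2,3,4,5,6,7}
step 8: v3 <- 0                      {0,1,2,3,4,5,6,7}
step 9: eval (v3 < (3 + (lane // 3))) {0,1,2,3,4,5,6,7}
step 10: v0 <- (10 // 4)              {0,1,2,3,4,5,6,7}
step 11: v3 <- (v3 + 2)               {0,1,2,3,4,5,6,7}
step 12: eval (v3 < (3 + (lane // 3))) {0,1,2,3,4,5,6,7}
step 13: v0 <- (10 // 4)              {0,1,2,3,4,5,6,7}
step 14: v3 <- (v3 + 2)               {0,1,2,3,4,5,6,7}
step 15: eval (v3 < (3 + (lane // 3))) {0,1,2,3,4,5,6,7}
step 16: v0 <- (10 // 4)              {6,7}
step 17: v3 <- (v3 + 2)               {6,7}
step 18: eval (v3 < (3 + (lane // 3))) {6,7}
step 19: v3 <- (10 % 4)               {0,1,2,3,4,5,6,7}
step 20: v0 <- 8                      {0,1,2,3,4,5,6,7}

Answer: 21 steps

v3: 2,2,2,2,2,2,2,2
v0: 8,8,8,8,8,8,8,8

steps = 21; useful = 134; efficiency = 134/168 = 67/84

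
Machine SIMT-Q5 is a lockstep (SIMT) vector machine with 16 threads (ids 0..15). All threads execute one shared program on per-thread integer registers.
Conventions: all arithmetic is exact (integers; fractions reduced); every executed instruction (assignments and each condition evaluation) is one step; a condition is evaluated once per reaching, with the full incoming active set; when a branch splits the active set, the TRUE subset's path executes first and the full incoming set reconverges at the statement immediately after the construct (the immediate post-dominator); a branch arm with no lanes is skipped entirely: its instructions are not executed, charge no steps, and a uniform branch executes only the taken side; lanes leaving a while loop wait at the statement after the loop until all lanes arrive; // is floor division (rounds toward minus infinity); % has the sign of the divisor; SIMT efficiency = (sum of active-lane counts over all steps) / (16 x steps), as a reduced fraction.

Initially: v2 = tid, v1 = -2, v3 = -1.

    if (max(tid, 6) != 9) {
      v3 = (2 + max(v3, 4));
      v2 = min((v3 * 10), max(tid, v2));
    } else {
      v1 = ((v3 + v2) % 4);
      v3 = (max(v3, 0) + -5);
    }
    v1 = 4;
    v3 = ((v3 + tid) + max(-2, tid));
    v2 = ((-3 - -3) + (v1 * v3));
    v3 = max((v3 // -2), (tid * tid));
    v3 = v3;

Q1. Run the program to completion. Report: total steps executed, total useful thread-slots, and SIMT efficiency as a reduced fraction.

Answer: 10 steps, 128 useful, 4/5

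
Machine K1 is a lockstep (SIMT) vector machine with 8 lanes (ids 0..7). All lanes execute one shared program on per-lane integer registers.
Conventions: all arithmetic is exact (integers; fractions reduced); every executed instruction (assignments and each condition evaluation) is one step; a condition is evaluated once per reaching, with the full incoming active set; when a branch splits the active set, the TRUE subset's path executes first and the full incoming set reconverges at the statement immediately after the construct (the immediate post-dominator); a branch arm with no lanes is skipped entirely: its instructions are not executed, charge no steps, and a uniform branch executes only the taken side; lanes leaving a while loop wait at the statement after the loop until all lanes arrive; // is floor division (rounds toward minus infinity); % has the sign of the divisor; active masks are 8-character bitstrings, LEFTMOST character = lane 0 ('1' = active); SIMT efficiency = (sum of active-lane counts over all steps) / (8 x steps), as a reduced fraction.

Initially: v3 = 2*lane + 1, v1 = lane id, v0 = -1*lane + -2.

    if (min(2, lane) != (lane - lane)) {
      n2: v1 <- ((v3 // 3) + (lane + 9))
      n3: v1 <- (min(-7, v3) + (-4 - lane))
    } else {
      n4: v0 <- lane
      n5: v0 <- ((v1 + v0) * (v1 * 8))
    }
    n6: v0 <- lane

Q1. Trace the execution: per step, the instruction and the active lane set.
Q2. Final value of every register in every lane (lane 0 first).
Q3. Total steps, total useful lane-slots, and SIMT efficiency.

step 0: eval (min(2, lane) != (lane - lane)) 11111111
step 1: v1 <- ((v3 // 3) + (lane + 9)) 01111111
step 2: v1 <- (min(-7, v3) + (-4 - lane)) 01111111
step 3: v0 <- lane                   10000000
step 4: v0 <- ((v1 + v0) * (v1 * 8)) 10000000
step 5: v0 <- lane                   11111111

Answer: 6 steps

v3: 1,3,5,7,9,11,13,15
v1: 0,-12,-13,-14,-15,-16,-17,-18
v0: 0,1,2,3,4,5,6,7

steps = 6; useful = 32; efficiency = 32/48 = 2/3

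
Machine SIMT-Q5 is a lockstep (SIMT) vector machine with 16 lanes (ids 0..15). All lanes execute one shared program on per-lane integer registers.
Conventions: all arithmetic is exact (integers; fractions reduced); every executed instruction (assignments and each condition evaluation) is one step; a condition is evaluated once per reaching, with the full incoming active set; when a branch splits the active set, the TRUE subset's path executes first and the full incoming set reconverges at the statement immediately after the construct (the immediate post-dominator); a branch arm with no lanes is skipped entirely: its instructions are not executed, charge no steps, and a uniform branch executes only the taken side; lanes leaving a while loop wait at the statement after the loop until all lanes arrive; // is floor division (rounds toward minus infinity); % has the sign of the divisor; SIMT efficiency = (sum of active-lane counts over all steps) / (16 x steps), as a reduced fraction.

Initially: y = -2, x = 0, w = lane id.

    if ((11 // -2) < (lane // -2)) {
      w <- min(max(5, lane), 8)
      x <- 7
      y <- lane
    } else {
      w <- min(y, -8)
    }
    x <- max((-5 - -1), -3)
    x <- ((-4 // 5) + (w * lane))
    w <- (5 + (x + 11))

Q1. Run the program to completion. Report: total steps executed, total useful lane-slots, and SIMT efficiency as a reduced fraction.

Answer: 8 steps, 102 useful, 51/64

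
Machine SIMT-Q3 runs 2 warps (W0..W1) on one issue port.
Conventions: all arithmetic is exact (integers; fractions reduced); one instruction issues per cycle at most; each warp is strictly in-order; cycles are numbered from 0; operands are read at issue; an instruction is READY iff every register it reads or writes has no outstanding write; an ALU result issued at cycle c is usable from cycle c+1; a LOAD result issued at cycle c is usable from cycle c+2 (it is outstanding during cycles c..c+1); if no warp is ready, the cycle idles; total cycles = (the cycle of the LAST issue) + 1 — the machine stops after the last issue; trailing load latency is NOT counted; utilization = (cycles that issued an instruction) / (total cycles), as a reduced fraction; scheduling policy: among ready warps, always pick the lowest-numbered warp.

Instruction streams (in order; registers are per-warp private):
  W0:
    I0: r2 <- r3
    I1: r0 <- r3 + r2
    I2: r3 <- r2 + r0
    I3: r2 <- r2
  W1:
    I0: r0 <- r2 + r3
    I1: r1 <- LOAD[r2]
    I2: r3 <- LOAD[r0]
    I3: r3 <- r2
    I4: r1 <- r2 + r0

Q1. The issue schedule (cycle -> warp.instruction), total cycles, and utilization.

cycle 0: W0.I0
cycle 1: W0.I1
cycle 2: W0.I2
cycle 3: W0.I3
cycle 4: W1.I0
cycle 5: W1.I1
cycle 6: W1.I2
cycle 7: idle
cycle 8: W1.I3
cycle 9: W1.I4

Answer: 10 cycles, utilization 9/10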